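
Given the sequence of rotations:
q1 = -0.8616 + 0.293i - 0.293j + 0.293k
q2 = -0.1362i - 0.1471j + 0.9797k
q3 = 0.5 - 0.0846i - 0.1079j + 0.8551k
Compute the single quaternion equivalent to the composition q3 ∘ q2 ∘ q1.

q2 · q1 = -0.2902 + 0.3613i + 0.4537j - 0.7611k
q3 · q2 · q1 = 0.5852 - 0.1006i + 0.5027j - 0.6281k
0.5852 - 0.1006i + 0.5027j - 0.6281k


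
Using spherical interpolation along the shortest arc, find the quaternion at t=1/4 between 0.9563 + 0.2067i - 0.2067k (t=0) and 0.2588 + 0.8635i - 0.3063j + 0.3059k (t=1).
0.8857 + 0.4474i - 0.0971j - 0.0767k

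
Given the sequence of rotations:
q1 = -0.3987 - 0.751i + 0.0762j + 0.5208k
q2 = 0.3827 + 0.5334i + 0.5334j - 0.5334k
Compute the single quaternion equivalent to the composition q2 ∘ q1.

q2 · q1 = 0.4852 - 0.1816i - 0.0607j + 0.8532k
0.4852 - 0.1816i - 0.0607j + 0.8532k


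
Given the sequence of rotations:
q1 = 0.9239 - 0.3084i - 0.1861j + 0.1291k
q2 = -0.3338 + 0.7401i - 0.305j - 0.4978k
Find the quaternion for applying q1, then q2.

q2 · q1 = -0.0726 + 0.6547i - 0.1617j - 0.7348k
-0.0726 + 0.6547i - 0.1617j - 0.7348k


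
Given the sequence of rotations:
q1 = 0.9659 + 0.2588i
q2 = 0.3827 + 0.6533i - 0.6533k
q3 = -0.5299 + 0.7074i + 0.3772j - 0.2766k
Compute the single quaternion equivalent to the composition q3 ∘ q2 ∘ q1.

q2 · q1 = 0.2006 + 0.7301i - 0.1691j - 0.631k
q3 · q2 · q1 = -0.7335 - 0.5298i + 0.4097j - 0.1161k
-0.7335 - 0.5298i + 0.4097j - 0.1161k


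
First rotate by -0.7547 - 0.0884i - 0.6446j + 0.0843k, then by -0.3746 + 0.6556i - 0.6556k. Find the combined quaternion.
0.3959 - 0.8843i + 0.2442j + 0.0406k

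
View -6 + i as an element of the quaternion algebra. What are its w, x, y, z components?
-6 + i + 0j + 0k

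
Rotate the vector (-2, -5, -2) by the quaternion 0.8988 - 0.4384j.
(0.345, -5, -2.807)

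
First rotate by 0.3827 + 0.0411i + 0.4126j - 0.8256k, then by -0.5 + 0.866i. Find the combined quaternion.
-0.2269 + 0.3109i + 0.5087j + 0.7701k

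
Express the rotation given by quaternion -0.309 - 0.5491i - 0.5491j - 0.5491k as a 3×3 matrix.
[[-0.206, 0.2637, 0.9424], [0.9424, -0.206, 0.2637], [0.2637, 0.9424, -0.206]]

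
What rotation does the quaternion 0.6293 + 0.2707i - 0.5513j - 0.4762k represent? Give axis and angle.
axis = (0.3483, -0.7094, -0.6127), θ = 102°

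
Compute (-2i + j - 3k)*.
2i - j + 3k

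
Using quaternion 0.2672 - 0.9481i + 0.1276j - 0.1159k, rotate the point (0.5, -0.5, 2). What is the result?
(1.136, 1.215, -1.317)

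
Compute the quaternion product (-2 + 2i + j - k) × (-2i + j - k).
2 + 4i + 2j + 6k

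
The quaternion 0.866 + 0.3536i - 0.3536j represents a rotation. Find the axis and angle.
axis = (√2/2, -√2/2, 0), θ = π/3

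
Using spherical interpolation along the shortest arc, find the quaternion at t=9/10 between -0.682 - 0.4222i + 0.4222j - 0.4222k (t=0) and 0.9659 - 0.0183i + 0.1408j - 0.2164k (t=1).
-0.9846 - 0.0339i - 0.0806j + 0.1512k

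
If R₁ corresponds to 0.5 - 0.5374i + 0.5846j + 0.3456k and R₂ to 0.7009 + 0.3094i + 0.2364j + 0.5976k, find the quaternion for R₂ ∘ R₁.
0.172 - 0.4896i + 0.0999j + 0.8489k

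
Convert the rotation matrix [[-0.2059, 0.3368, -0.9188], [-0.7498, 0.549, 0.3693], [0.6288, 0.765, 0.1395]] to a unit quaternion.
0.6088 + 0.1625i - 0.6355j - 0.4462k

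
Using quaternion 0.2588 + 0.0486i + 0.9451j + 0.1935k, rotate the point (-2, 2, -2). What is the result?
(0.69, 0.776, 3.305)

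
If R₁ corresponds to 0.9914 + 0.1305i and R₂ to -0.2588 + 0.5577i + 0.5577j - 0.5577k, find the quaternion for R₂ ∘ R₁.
-0.3294 + 0.5191i + 0.4801j - 0.6257k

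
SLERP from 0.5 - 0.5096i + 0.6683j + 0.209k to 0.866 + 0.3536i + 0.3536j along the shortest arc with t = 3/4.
0.8587 + 0.1364i + 0.49j + 0.0627k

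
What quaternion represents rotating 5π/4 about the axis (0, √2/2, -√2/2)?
-0.3827 + 0.6533j - 0.6533k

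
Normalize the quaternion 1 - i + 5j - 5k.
0.1387 - 0.1387i + 0.6934j - 0.6934k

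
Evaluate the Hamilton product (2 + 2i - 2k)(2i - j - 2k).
-8 + 2i - 2j - 6k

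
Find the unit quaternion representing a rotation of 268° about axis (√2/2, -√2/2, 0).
-0.6947 + 0.5087i - 0.5087j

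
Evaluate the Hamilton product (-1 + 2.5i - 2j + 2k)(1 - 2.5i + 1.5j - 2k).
12.25 + 6i - 3.5j + 2.75k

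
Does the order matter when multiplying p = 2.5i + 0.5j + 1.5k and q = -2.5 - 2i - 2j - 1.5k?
Yes: pq = 8.25 - 4i - 0.5j - 7.75k ≠ 8.25 - 8.5i - 2j + 0.25k = qp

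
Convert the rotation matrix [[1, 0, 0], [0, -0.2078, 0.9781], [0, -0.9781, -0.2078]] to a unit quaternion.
0.6294 - 0.7771i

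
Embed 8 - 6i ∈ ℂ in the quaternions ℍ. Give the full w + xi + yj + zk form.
8 - 6i + 0j + 0k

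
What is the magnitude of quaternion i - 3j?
√10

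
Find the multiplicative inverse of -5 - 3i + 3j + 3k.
-0.0962 + 0.0577i - 0.0577j - 0.0577k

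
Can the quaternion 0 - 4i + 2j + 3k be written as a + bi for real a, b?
No. The quaternion -4i + 2j + 3k has j-coefficient y = 2 and k-coefficient z = 3, not both zero, so it does not lie in the complex subalgebra spanned by 1 and i.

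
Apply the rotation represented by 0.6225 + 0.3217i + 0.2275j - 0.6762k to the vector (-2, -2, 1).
(-2.092, 0.926, 1.94)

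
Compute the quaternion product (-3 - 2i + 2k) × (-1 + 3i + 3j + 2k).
5 - 13i + j - 14k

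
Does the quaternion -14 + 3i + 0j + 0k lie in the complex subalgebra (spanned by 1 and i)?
Yes. The quaternion -14 + 3i has j- and k-coefficients y = z = 0, so it lies in the complex subalgebra spanned by 1 and i.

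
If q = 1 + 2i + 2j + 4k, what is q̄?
1 - 2i - 2j - 4k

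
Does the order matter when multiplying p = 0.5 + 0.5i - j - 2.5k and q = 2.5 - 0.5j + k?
Yes: pq = 3.25 - i - 3.25j - 6k ≠ 3.25 + 3.5i - 2.25j - 5.5k = qp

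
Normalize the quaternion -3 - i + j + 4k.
-0.5774 - 0.1925i + 0.1925j + 0.7698k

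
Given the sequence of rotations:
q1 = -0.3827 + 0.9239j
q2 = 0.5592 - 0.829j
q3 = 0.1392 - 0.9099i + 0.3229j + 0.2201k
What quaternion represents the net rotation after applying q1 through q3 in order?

q2 · q1 = 0.5519 + 0.8339j
q3 · q2 · q1 = -0.1924 - 0.6857i + 0.2943j - 0.6373k
-0.1924 - 0.6857i + 0.2943j - 0.6373k


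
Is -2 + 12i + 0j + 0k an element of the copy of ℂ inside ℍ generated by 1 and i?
Yes. The quaternion -2 + 12i has j- and k-coefficients y = z = 0, so it lies in the complex subalgebra spanned by 1 and i.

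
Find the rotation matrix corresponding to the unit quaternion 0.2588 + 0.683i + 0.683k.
[[0.067, -0.3535, 0.933], [0.3535, -0.866, -0.3535], [0.933, 0.3535, 0.067]]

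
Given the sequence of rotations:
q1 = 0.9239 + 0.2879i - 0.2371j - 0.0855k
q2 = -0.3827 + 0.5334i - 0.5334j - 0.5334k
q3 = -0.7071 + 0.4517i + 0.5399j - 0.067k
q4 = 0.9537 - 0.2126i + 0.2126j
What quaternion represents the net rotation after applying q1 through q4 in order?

q2 · q1 = -0.6792 + 0.3018i - 0.51j - 0.433k
q3 · q2 · q1 = 0.5903 - 0.7881i + 0.1693j - 0.0416k
q4 · q3 · q2 · q1 = 0.3594 - 0.886i + 0.2781j + 0.0919k
0.3594 - 0.886i + 0.2781j + 0.0919k


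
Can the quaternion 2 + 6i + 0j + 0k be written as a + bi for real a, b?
Yes. The quaternion 2 + 6i has j- and k-coefficients y = z = 0, so it lies in the complex subalgebra spanned by 1 and i.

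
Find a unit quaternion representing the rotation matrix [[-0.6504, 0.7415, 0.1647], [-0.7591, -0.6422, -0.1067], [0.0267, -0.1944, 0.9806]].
-0.4147 + 0.0529i - 0.0832j + 0.9046k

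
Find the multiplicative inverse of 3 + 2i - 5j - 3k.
0.0638 - 0.0426i + 0.1064j + 0.0638k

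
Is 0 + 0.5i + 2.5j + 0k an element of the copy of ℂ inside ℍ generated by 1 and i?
No. The quaternion 0.5i + 2.5j has j-coefficient y = 2.5 and k-coefficient z = 0, not both zero, so it does not lie in the complex subalgebra spanned by 1 and i.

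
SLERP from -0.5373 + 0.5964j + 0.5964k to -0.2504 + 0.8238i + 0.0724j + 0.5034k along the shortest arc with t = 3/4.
-0.3674 + 0.6756i + 0.2392j + 0.5927k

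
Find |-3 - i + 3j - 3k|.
√28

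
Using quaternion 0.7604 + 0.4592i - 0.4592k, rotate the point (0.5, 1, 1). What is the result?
(0.566, -0.891, 1.066)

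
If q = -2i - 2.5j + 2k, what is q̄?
2i + 2.5j - 2k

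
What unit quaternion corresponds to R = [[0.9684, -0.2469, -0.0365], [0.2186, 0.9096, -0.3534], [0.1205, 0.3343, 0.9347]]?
0.9763 + 0.1761i - 0.0402j + 0.1192k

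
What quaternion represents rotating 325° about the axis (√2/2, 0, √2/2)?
-0.9537 + 0.2126i + 0.2126k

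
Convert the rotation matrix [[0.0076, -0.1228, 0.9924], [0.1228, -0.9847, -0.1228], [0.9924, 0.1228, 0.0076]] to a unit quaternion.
0.0872 + 0.7044i + 0.7044k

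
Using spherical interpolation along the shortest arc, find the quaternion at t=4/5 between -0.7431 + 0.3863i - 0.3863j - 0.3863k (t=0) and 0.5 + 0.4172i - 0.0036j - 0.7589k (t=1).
0.2472 + 0.5021i - 0.1169j - 0.8204k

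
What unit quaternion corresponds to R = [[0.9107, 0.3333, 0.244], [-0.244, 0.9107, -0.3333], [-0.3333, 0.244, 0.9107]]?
0.9659 + 0.1494i + 0.1494j - 0.1494k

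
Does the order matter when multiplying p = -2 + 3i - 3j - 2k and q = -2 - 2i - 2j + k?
Yes: pq = 6 - 9i + 11j - 10k ≠ 6 + 5i + 9j + 14k = qp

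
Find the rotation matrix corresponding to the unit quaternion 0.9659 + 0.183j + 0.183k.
[[0.866, -0.3535, 0.3535], [0.3535, 0.933, 0.067], [-0.3535, 0.067, 0.933]]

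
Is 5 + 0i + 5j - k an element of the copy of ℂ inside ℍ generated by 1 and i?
No. The quaternion 5 + 5j - k has j-coefficient y = 5 and k-coefficient z = -1, not both zero, so it does not lie in the complex subalgebra spanned by 1 and i.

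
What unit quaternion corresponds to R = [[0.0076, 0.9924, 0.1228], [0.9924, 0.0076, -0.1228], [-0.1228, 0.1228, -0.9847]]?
0.0872 + 0.7044i + 0.7044j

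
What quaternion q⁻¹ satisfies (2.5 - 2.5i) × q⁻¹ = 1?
0.2 + 0.2i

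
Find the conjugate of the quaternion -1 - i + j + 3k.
-1 + i - j - 3k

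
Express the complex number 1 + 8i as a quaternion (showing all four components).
1 + 8i + 0j + 0k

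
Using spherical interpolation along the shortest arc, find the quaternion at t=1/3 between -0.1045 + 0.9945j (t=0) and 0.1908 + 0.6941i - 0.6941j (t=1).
-0.1436 - 0.2538i + 0.9565j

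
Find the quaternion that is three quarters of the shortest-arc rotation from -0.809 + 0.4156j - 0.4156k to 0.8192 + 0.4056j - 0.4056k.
-0.955 - 0.2097j + 0.2097k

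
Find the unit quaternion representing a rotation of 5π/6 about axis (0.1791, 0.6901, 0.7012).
0.2588 + 0.173i + 0.6666j + 0.6773k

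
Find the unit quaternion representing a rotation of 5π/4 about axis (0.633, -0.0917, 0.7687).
-0.3827 + 0.5848i - 0.0847j + 0.7102k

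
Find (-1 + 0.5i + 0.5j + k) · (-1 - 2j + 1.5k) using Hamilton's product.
0.5 + 2.25i + 0.75j - 3.5k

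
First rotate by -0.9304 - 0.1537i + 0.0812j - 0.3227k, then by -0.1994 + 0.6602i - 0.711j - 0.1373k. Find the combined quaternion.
0.3004 - 0.343i + 0.8795j + 0.1364k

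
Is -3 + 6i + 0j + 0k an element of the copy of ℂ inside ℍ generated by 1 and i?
Yes. The quaternion -3 + 6i has j- and k-coefficients y = z = 0, so it lies in the complex subalgebra spanned by 1 and i.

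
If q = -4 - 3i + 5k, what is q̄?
-4 + 3i - 5k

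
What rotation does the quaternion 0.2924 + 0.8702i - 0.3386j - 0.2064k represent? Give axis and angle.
axis = (0.91, -0.3541, -0.2158), θ = 146°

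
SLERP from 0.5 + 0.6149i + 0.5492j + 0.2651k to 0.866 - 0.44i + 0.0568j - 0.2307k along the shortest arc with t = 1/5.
0.7083 + 0.4404i + 0.5221j + 0.1781k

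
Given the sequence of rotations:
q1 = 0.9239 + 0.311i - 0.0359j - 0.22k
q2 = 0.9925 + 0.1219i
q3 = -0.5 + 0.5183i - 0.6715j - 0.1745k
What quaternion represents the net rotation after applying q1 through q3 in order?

q2 · q1 = 0.8791 + 0.4213i - 0.0088j - 0.2227k
q3 · q2 · q1 = -0.7027 + 0.393i - 0.544j + 0.2363k
-0.7027 + 0.393i - 0.544j + 0.2363k


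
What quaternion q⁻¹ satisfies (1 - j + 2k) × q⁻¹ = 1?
0.1667 + 0.1667j - 0.3333k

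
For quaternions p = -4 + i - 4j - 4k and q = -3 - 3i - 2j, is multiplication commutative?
No: pq = 7 + i + 32j - 2k ≠ 7 + 17i + 8j + 26k = qp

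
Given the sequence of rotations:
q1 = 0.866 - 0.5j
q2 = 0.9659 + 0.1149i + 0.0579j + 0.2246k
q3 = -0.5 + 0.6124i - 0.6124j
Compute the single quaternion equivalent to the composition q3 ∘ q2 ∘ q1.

q2 · q1 = 0.8654 + 0.2118i - 0.4328j + 0.1371k
q3 · q2 · q1 = -0.8275 + 0.3401i - 0.3975j - 0.2039k
-0.8275 + 0.3401i - 0.3975j - 0.2039k


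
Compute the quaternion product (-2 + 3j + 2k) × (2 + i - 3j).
5 + 4i + 14j + k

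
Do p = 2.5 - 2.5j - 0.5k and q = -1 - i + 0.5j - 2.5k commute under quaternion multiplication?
No: pq = -2.5 + 4i + 4.25j - 8.25k ≠ -2.5 - 9i + 3.25j - 3.25k = qp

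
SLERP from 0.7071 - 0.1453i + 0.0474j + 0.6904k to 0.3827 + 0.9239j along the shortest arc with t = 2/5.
0.7015 - 0.1044i + 0.501j + 0.4961k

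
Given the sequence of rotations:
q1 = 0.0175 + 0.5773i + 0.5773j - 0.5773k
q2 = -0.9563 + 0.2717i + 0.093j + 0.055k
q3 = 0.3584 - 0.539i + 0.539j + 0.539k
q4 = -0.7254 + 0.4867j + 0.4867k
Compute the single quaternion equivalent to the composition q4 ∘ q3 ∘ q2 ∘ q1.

q2 · q1 = -0.1955 - 0.6328i - 0.3618j + 0.6562k
q3 · q2 · q1 = -0.5698 + 0.4273i - 0.2224j + 0.6659k
q4 · q3 · q2 · q1 = 0.1975 + 0.1224i + 0.092j - 0.9683k
0.1975 + 0.1224i + 0.092j - 0.9683k


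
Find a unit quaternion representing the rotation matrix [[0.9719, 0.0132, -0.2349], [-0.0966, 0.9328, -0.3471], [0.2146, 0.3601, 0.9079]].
0.9763 + 0.1811i - 0.1151j - 0.0281k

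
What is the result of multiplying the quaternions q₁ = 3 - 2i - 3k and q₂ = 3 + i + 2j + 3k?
20 + 3i + 9j - 4k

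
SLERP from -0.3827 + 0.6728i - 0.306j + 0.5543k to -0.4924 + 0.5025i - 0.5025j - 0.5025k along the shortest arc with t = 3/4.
-0.5295 + 0.6283i - 0.5141j - 0.246k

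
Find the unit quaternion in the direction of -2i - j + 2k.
-0.6667i - 0.3333j + 0.6667k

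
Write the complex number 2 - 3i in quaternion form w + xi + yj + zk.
2 - 3i + 0j + 0k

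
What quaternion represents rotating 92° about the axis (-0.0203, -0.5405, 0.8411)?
0.6947 - 0.0146i - 0.3888j + 0.605k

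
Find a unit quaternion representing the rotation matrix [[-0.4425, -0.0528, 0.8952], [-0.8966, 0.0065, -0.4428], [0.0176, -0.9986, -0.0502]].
0.3584 - 0.3877i + 0.6122j - 0.5886k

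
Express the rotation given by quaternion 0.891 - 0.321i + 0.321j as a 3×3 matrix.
[[0.7939, -0.2061, 0.572], [-0.2061, 0.7939, 0.572], [-0.572, -0.572, 0.5878]]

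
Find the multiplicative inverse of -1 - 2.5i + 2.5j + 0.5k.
-0.0727 + 0.1818i - 0.1818j - 0.0364k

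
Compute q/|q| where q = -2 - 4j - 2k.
-0.4082 - 0.8165j - 0.4082k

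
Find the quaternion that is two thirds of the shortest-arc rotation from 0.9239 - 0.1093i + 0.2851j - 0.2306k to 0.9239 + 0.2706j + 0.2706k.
0.9523 - 0.0379i + 0.284j + 0.105k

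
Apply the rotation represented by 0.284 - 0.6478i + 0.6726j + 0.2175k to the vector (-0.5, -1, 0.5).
(1.045, 0.638, 0.035)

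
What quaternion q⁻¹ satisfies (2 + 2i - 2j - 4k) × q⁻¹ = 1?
0.0714 - 0.0714i + 0.0714j + 0.1429k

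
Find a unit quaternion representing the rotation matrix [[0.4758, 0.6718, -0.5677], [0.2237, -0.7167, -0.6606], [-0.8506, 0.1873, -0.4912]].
0.2588 + 0.8191i + 0.2733j - 0.4329k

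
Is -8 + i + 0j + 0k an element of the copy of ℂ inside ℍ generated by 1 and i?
Yes. The quaternion -8 + i has j- and k-coefficients y = z = 0, so it lies in the complex subalgebra spanned by 1 and i.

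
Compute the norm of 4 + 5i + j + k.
√43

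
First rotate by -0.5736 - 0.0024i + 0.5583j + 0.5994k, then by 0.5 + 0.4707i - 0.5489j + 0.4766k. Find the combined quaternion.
-0.2649 - 0.8663i + 0.3107j + 0.2878k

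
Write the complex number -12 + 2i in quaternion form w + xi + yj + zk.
-12 + 2i + 0j + 0k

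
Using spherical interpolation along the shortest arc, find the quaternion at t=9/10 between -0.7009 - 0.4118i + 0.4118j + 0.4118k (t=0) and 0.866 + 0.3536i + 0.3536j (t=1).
-0.8826 - 0.3749i - 0.2798j + 0.0475k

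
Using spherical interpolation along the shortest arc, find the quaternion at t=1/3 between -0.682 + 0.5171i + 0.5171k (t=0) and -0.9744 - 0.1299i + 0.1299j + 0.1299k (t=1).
-0.8488 + 0.3209i + 0.0483j + 0.4174k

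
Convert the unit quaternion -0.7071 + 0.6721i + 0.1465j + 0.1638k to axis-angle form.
axis = (0.9505, 0.2072, 0.2316), θ = 3π/2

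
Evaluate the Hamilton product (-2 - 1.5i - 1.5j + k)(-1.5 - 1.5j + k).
-0.25 + 2.25i + 6.75j - 1.25k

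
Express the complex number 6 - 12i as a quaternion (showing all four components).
6 - 12i + 0j + 0k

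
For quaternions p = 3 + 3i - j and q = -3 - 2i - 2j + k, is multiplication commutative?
No: pq = -5 - 16i - 6j - 5k ≠ -5 - 14i + 11k = qp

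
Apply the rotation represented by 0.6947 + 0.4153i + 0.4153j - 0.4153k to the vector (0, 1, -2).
(0.458, 2.154, -0.388)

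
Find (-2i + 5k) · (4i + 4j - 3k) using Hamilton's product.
23 - 20i + 14j - 8k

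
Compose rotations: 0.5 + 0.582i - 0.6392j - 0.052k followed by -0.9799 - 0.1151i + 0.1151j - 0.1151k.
-0.3554 - 0.7074i + 0.6109j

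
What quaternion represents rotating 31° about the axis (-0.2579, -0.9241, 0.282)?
0.9636 - 0.0689i - 0.247j + 0.0754k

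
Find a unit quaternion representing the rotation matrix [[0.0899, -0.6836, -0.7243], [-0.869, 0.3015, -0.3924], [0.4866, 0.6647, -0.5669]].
-0.454 - 0.5821i + 0.6668j + 0.1021k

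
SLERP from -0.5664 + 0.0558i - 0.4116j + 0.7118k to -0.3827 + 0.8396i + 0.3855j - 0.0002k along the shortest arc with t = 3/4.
-0.5469 + 0.7723i + 0.1971j + 0.2563k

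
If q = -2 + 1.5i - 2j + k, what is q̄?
-2 - 1.5i + 2j - k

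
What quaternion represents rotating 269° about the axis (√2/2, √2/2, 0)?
-0.7009 + 0.5043i + 0.5043j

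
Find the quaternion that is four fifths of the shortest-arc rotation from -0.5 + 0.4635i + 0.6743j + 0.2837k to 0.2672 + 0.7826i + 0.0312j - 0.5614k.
0.102 + 0.8635i + 0.2265j - 0.439k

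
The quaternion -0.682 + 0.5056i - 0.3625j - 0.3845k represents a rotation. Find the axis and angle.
axis = (0.6913, -0.4957, -0.5257), θ = 266°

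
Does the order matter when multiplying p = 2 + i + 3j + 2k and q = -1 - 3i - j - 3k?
Yes: pq = 10 - 14i - 8j ≠ 10 - 2j - 16k = qp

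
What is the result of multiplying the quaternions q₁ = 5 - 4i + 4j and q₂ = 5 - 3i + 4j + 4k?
-3 - 19i + 56j + 16k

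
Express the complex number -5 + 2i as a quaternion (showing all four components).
-5 + 2i + 0j + 0k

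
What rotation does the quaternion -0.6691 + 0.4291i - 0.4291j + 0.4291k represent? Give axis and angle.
axis = (√3/3, -√3/3, √3/3), θ = 264°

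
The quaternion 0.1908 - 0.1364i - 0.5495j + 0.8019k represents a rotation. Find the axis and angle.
axis = (-0.139, -0.5598, 0.8169), θ = 158°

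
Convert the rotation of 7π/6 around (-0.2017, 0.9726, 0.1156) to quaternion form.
-0.2588 - 0.1948i + 0.9395j + 0.1117k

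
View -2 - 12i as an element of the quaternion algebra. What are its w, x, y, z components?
-2 - 12i + 0j + 0k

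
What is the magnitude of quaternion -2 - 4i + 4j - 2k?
√40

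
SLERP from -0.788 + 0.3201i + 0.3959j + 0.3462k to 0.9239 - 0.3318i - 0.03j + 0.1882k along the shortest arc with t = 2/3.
-0.9244 + 0.3452i + 0.1622j - 0.0074k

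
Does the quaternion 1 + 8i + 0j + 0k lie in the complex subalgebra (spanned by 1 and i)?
Yes. The quaternion 1 + 8i has j- and k-coefficients y = z = 0, so it lies in the complex subalgebra spanned by 1 and i.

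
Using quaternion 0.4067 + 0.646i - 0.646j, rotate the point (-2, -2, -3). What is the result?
(2.915, 2.915, -0.094)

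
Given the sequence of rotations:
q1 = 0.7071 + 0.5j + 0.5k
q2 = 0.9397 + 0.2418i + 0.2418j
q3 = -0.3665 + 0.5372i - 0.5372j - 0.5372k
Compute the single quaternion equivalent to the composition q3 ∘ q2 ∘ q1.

q2 · q1 = 0.5436 + 0.2919i + 0.5199j + 0.5907k
q3 · q2 · q1 = 0.2406 + 0.147i - 0.9567j - 0.0724k
0.2406 + 0.147i - 0.9567j - 0.0724k


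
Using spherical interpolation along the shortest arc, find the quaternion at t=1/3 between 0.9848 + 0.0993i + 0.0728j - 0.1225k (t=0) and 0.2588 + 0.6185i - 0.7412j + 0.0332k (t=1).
0.8944 + 0.3494i - 0.2666j - 0.0826k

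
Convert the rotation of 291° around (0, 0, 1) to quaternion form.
-0.8241 + 0.5664k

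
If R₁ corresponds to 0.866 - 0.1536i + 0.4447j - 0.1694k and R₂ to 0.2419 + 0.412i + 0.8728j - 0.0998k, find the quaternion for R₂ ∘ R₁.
-0.1323 + 0.2162i + 0.9485j + 0.1899k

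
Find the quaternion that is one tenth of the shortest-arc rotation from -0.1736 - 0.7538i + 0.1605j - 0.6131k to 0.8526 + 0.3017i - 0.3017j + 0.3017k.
-0.259 - 0.7325i + 0.1834j - 0.6023k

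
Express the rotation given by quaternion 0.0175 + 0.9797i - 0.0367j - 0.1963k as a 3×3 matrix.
[[0.9202, -0.065, -0.3859], [-0.0788, -0.9967, -0.0199], [-0.3833, 0.0487, -0.9223]]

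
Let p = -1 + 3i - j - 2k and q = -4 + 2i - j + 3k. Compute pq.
3 - 19i - 8j + 4k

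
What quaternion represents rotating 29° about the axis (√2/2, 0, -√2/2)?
0.9681 + 0.177i - 0.177k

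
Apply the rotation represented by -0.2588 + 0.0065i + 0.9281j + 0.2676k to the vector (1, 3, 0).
(-0.414, 2.444, 1.964)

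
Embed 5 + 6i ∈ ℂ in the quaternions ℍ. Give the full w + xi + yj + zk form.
5 + 6i + 0j + 0k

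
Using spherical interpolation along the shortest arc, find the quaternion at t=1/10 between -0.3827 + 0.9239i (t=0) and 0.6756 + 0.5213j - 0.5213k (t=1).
-0.4574 + 0.8837i - 0.0705j + 0.0705k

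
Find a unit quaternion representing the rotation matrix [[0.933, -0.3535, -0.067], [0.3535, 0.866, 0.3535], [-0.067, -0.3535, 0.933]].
0.9659 - 0.183i + 0.183k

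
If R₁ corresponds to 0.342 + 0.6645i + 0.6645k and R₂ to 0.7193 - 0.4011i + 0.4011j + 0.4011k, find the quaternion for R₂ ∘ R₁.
0.246 + 0.6073i + 0.6702j + 0.3486k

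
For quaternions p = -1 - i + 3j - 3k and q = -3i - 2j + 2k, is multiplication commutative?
No: pq = 9 + 3i + 13j + 9k ≠ 9 + 3i - 9j - 13k = qp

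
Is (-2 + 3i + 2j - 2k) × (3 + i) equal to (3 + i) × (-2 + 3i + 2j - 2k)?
No: pq = -9 + 7i + 4j - 8k ≠ -9 + 7i + 8j - 4k = qp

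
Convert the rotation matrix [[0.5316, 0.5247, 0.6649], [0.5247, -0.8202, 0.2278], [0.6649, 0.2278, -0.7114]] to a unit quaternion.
0.8751i + 0.2998j + 0.3799k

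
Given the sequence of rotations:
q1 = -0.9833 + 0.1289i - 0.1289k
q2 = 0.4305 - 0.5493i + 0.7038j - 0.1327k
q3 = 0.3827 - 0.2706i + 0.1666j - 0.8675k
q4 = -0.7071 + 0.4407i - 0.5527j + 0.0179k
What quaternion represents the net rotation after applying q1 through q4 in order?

q2 · q1 = -0.3696 + 0.5049i - 0.78j - 0.0157k
q3 · q2 · q1 = 0.1115 - 0.386i - 0.8023j + 0.4416k
q4 · q3 · q2 · q1 = -0.3601 + 0.0924i + 0.3042j - 0.8772k
-0.3601 + 0.0924i + 0.3042j - 0.8772k


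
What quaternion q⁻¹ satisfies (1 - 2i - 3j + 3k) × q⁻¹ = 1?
0.0435 + 0.087i + 0.1304j - 0.1304k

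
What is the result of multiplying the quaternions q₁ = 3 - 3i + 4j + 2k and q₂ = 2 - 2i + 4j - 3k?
-10 - 32i + 7j - 9k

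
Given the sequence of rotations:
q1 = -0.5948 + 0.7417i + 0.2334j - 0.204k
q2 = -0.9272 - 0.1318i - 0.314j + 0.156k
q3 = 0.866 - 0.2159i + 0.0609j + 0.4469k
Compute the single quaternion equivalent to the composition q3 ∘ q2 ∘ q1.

q2 · q1 = 0.7544 - 0.5817i + 0.0592j + 0.2985k
q3 · q2 · q1 = 0.3907 - 0.6749i - 0.0983j + 0.6183k
0.3907 - 0.6749i - 0.0983j + 0.6183k


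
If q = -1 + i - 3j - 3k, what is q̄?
-1 - i + 3j + 3k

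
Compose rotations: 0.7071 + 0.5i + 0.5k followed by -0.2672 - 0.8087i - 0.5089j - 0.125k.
0.2779 - 0.9599i - 0.018j + 0.0325k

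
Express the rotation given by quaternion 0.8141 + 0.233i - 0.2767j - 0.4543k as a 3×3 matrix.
[[0.4341, 0.6107, -0.6622], [-0.8686, 0.4786, -0.128], [0.2388, 0.6308, 0.7383]]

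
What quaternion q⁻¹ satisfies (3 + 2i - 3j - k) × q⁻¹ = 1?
0.1304 - 0.087i + 0.1304j + 0.0435k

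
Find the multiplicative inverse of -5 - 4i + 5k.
-0.0758 + 0.0606i - 0.0758k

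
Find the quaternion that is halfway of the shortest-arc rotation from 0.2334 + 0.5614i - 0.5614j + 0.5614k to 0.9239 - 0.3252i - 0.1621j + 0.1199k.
0.7497 + 0.153i - 0.4687j + 0.4414k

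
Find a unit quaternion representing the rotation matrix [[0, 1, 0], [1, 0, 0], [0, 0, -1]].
0.7071i + 0.7071j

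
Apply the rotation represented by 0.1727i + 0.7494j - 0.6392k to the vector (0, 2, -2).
(0.959, 2.162, -1.55)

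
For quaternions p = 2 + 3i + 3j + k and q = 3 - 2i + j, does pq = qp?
No: pq = 9 + 4i + 9j + 12k ≠ 9 + 6i + 13j - 6k = qp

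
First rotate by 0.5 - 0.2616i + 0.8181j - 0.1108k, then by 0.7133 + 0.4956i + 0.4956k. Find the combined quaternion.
0.5412 - 0.3442i + 0.5088j + 0.5742k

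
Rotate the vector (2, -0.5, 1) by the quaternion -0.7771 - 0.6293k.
(0.905, 1.852, 1)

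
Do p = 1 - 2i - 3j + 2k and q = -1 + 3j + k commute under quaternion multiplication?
No: pq = 6 - 7i + 8j - 7k ≠ 6 + 11i + 4j + 5k = qp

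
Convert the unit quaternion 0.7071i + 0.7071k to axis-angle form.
axis = (√2/2, 0, √2/2), θ = π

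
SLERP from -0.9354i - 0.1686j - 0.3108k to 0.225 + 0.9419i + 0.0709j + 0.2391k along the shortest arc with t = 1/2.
-0.1134 - 0.9464i - 0.1207j - 0.2772k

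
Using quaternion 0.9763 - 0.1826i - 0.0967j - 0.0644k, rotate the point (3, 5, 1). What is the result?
(3.559, 4.723, -0.169)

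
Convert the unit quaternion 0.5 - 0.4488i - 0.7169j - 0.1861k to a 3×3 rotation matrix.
[[-0.0972, 0.8296, -0.5499], [0.4574, 0.5279, 0.7156], [0.8839, -0.182, -0.4307]]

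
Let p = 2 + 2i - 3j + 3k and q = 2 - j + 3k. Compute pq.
-8 - 2i - 14j + 10k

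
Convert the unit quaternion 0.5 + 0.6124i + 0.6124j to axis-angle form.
axis = (√2/2, √2/2, 0), θ = 2π/3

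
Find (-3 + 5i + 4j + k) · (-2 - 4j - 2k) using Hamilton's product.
24 - 14i + 14j - 16k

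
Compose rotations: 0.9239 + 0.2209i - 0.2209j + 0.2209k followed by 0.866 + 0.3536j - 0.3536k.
0.9563 + 0.1913i + 0.0573j - 0.2135k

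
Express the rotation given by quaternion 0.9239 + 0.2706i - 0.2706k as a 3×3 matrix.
[[0.8536, 0.5, -0.1464], [-0.5, 0.7071, -0.5], [-0.1464, 0.5, 0.8536]]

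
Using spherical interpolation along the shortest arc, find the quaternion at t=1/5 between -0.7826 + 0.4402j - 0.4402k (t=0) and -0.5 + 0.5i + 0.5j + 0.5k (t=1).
-0.8101 + 0.1258i + 0.5107j - 0.259k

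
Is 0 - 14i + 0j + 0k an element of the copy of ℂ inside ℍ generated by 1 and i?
Yes. The quaternion -14i has j- and k-coefficients y = z = 0, so it lies in the complex subalgebra spanned by 1 and i.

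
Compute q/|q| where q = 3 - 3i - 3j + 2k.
0.5388 - 0.5388i - 0.5388j + 0.3592k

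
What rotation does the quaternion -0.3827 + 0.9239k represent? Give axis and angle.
axis = (0, 0, 1), θ = 5π/4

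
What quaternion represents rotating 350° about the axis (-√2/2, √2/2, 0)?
-0.9962 - 0.0616i + 0.0616j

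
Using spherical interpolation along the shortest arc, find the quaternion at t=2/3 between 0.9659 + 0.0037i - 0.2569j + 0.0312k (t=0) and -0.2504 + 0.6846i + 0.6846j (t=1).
0.5847 - 0.5179i - 0.6244j + 0.0127k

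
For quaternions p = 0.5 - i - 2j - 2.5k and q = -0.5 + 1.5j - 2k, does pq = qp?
No: pq = -2.25 + 8.25i - 0.25j - 1.25k ≠ -2.25 - 7.25i + 3.75j + 1.75k = qp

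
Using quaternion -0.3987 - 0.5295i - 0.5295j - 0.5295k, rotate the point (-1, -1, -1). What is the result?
(-1, -1, -1)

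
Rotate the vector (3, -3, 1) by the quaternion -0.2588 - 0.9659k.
(-1.098, 4.098, 1)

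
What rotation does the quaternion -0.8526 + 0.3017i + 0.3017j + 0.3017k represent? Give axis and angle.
axis = (√3/3, √3/3, √3/3), θ = 297°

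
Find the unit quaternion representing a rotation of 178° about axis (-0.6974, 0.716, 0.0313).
0.0175 - 0.6973i + 0.7159j + 0.0313k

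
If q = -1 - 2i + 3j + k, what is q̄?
-1 + 2i - 3j - k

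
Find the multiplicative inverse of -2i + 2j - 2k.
0.1667i - 0.1667j + 0.1667k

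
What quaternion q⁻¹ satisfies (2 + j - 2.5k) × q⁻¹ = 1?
0.1778 - 0.0889j + 0.2222k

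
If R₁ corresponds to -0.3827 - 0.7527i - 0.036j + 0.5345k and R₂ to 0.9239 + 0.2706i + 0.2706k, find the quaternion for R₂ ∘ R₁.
-0.2945 - 0.7892i - 0.3816j + 0.3805k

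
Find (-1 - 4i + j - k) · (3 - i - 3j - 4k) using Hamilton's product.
-8 - 18i - 9j + 14k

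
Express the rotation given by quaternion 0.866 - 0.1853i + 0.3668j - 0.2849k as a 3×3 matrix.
[[0.5686, 0.3575, 0.7409], [-0.6294, 0.769, 0.1119], [-0.5297, -0.5299, 0.6622]]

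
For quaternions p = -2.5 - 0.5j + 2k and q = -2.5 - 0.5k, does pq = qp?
No: pq = 7.25 + 0.25i + 1.25j - 3.75k ≠ 7.25 - 0.25i + 1.25j - 3.75k = qp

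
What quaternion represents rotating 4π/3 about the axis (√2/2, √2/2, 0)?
-0.5 + 0.6124i + 0.6124j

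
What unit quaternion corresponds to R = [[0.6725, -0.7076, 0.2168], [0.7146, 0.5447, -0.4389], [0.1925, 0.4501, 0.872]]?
0.8788 + 0.2529i + 0.0069j + 0.4046k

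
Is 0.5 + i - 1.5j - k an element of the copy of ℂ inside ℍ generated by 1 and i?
No. The quaternion 0.5 + i - 1.5j - k has j-coefficient y = -1.5 and k-coefficient z = -1, not both zero, so it does not lie in the complex subalgebra spanned by 1 and i.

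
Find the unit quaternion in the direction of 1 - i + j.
0.5774 - 0.5774i + 0.5774j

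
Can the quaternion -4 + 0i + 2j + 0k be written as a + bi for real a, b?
No. The quaternion -4 + 2j has j-coefficient y = 2 and k-coefficient z = 0, not both zero, so it does not lie in the complex subalgebra spanned by 1 and i.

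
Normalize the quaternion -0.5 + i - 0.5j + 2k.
-0.2132 + 0.4264i - 0.2132j + 0.8528k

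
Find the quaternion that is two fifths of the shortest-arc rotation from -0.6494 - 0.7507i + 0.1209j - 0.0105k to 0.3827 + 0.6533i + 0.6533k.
-0.5781 - 0.7593i + 0.0769j - 0.2886k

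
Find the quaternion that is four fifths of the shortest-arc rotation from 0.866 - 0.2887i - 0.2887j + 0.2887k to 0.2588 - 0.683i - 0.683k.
0.4698 - 0.6954i - 0.0787j - 0.538k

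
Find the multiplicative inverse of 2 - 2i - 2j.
0.1667 + 0.1667i + 0.1667j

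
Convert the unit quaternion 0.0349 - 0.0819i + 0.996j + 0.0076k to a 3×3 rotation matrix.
[[-0.9841, -0.1637, 0.0683], [-0.1626, 0.9865, 0.0209], [-0.0708, 0.0094, -0.9974]]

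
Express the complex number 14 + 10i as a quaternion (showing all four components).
14 + 10i + 0j + 0k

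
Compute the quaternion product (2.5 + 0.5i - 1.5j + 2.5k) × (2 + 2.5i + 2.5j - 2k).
12.5 + 4i + 10.5j + 5k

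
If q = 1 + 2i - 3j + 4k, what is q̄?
1 - 2i + 3j - 4k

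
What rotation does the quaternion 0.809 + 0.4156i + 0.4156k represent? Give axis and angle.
axis = (√2/2, 0, √2/2), θ = 72°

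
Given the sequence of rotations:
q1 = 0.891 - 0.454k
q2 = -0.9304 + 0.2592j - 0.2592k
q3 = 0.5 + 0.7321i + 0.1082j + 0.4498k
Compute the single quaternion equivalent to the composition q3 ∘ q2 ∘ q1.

q2 · q1 = -0.9467 - 0.1177i + 0.2309j + 0.1915k
q3 · q2 · q1 = -0.4983 - 0.8351i - 0.1801j - 0.1483k
-0.4983 - 0.8351i - 0.1801j - 0.1483k


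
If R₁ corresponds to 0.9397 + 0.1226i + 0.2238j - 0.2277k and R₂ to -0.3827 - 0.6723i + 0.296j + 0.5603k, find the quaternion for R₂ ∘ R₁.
-0.2159 - 0.8715i + 0.1081j + 0.4269k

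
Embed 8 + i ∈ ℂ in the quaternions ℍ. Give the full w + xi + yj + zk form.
8 + i + 0j + 0k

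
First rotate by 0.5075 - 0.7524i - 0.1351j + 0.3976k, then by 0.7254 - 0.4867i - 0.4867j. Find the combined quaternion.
-0.0638 - 0.9863i - 0.1515j - 0.012k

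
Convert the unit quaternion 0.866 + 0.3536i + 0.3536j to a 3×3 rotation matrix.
[[0.7499, 0.2501, 0.6124], [0.2501, 0.7499, -0.6124], [-0.6124, 0.6124, 0.4999]]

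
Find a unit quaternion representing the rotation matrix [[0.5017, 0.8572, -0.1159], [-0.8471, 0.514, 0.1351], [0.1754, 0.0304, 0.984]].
0.866 - 0.0302i - 0.0841j - 0.492k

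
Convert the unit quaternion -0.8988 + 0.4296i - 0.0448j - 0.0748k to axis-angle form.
axis = (0.98, -0.1022, -0.1706), θ = 308°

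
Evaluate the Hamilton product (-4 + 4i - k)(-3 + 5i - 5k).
-13 - 32i + 15j + 23k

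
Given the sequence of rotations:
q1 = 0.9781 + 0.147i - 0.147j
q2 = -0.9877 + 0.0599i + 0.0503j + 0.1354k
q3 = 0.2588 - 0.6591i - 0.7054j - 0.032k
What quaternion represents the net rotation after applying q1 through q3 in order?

q2 · q1 = -0.9675 - 0.0667i + 0.2143j + 0.1162k
q3 · q2 · q1 = -0.1395 + 0.5453i + 0.8167j - 0.1273k
-0.1395 + 0.5453i + 0.8167j - 0.1273k


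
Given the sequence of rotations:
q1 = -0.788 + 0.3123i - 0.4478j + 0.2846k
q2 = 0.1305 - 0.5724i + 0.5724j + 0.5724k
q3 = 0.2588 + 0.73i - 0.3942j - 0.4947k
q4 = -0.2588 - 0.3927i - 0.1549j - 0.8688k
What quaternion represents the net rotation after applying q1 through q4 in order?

q2 · q1 = 0.1693 + 0.911i - 0.1678j - 0.3364k
q3 · q2 · q1 = -0.8538 + 0.409i - 0.3153j + 0.0658k
q4 · q3 · q2 · q1 = 0.3899 - 0.0547i - 0.1156j + 0.9119k
0.3899 - 0.0547i - 0.1156j + 0.9119k


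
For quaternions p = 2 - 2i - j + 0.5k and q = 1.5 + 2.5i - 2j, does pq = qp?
No: pq = 6 + 3i - 4.25j + 7.25k ≠ 6 + i - 6.75j - 5.75k = qp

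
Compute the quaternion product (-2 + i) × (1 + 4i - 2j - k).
-6 - 7i + 5j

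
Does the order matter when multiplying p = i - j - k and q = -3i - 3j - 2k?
Yes: pq = -2 - i + 5j - 6k ≠ -2 + i - 5j + 6k = qp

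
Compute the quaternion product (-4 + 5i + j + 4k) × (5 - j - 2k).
-11 + 27i + 19j + 23k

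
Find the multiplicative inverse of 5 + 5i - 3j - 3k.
0.0735 - 0.0735i + 0.0441j + 0.0441k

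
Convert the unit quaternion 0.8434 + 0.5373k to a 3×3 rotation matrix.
[[0.4226, -0.9063, 0], [0.9063, 0.4226, 0], [0, 0, 1]]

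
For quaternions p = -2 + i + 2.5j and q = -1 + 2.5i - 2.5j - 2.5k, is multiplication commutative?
No: pq = 5.75 - 12.25i + 5j - 3.75k ≠ 5.75 + 0.25i + 13.75k = qp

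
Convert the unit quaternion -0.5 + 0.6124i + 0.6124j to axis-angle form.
axis = (√2/2, √2/2, 0), θ = 4π/3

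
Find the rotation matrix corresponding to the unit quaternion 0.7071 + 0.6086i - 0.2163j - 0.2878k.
[[0.7408, 0.1437, -0.6562], [-0.6703, 0.0936, -0.7362], [-0.0444, 0.9852, 0.1656]]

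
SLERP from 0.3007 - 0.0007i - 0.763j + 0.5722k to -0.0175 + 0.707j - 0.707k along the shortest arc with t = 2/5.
0.1895 - 0.0004i - 0.7497j + 0.634k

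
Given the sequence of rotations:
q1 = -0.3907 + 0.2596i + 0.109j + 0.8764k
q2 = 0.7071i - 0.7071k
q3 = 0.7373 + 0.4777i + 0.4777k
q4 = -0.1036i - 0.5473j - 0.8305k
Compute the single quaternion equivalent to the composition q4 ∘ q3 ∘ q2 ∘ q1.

q2 · q1 = 0.4361 - 0.1992i - 0.8033j + 0.3533k
q3 · q2 · q1 = 0.2479 + 0.4452i - 0.8562j + 0.0851k
q4 · q3 · q2 · q1 = -0.3518 - 0.7833i - 0.4966j + 0.1265k
-0.3518 - 0.7833i - 0.4966j + 0.1265k


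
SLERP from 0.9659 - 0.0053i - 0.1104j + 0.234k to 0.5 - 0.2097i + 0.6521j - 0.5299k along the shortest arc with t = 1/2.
0.9133 - 0.134i + 0.3375j - 0.1844k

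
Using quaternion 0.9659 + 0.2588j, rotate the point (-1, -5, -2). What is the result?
(-1.866, -5, -1.232)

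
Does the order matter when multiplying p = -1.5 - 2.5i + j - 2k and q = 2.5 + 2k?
Yes: pq = 0.25 - 4.25i + 7.5j - 8k ≠ 0.25 - 8.25i - 2.5j - 8k = qp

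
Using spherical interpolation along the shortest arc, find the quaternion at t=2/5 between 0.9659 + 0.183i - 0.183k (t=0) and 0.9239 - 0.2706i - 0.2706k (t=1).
0.9746 + 0.0008i - 0.2241k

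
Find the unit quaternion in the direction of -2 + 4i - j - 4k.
-0.3288 + 0.6576i - 0.1644j - 0.6576k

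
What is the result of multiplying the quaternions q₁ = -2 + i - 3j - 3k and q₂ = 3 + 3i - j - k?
-15 - 3i - 15j + k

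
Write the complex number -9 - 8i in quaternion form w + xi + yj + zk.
-9 - 8i + 0j + 0k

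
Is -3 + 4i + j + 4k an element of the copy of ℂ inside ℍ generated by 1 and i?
No. The quaternion -3 + 4i + j + 4k has j-coefficient y = 1 and k-coefficient z = 4, not both zero, so it does not lie in the complex subalgebra spanned by 1 and i.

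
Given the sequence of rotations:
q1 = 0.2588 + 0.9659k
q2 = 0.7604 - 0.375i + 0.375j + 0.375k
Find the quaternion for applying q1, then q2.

q2 · q1 = -0.1654 + 0.2652i + 0.4593j + 0.8315k
-0.1654 + 0.2652i + 0.4593j + 0.8315k


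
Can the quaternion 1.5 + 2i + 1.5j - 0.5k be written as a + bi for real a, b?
No. The quaternion 1.5 + 2i + 1.5j - 0.5k has j-coefficient y = 1.5 and k-coefficient z = -0.5, not both zero, so it does not lie in the complex subalgebra spanned by 1 and i.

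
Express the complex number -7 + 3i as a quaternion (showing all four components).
-7 + 3i + 0j + 0k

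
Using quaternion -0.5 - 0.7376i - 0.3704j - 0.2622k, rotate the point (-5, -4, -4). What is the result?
(-7.106, -0.967, -2.359)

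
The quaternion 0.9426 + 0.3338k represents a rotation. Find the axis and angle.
axis = (0, 0, 1), θ = 39°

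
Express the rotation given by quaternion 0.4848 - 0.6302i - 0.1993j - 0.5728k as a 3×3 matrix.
[[0.2644, 0.8066, 0.5287], [-0.3042, -0.4505, 0.8394], [0.9152, -0.3827, 0.1263]]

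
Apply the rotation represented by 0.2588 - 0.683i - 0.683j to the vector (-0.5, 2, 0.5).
(1.656, -0.156, -1.317)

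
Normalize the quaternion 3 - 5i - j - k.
0.5 - 0.8333i - 0.1667j - 0.1667k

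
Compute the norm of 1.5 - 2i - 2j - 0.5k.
3.24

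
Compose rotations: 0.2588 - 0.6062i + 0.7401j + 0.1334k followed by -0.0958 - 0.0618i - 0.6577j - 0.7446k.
0.5238 + 0.5054i + 0.2185j - 0.6499k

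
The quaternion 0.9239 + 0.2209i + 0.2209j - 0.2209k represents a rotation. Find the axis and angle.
axis = (√3/3, √3/3, -√3/3), θ = π/4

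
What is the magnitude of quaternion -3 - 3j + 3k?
√27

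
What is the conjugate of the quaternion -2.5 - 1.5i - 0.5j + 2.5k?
-2.5 + 1.5i + 0.5j - 2.5k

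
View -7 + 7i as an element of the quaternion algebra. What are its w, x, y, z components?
-7 + 7i + 0j + 0k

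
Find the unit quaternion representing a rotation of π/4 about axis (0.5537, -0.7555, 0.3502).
0.9239 + 0.2119i - 0.2891j + 0.134k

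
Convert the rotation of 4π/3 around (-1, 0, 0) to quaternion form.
-0.5 - 0.866i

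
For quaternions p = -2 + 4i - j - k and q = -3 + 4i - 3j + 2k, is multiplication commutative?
No: pq = -11 - 25i - 3j - 9k ≠ -11 - 15i + 21j + 7k = qp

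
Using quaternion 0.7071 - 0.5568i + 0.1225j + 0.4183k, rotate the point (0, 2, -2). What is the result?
(-0.871, -1.72, -2.07)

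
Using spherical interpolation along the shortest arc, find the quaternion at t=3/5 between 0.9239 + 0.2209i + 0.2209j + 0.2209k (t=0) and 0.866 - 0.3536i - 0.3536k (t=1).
0.9774 - 0.1321i + 0.0986j - 0.1321k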